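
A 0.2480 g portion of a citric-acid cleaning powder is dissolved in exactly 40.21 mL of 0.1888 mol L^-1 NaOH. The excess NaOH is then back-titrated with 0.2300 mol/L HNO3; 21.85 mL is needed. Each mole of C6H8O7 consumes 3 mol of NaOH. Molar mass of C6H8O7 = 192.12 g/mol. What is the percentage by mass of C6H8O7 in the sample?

66.3%

Total n(NaOH) added = 0.1888 x 0.04021 = 0.007592 mol.
n(HNO3) used = 0.2300 x 0.02185 = 0.005026 mol, which equals the excess n(NaOH).
So n(NaOH) consumed by the sample = 0.007592 - 0.005026 = 0.002566 mol.
n(C6H8O7) = 0.002566 / 3 = 0.0008554 mol.
mass C6H8O7 = 0.0008554 x 192.12 = 0.1643 g, so %C6H8O7 = 0.1643/0.2480 x 100 = 66.3%.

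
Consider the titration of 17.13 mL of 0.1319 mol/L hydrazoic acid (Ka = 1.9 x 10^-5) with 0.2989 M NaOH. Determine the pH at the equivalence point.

8.84

n(HN3) = 0.1319 x 0.01713 = 0.002259 mol; V(NaOH) at equivalence = 0.002259/0.2989 = 0.007559 L.
At equivalence all the acid is converted to N3-; total volume = 0.01713 + 0.007559 = 0.02469 L, so [N3-] = 0.002259/0.02469 = 0.09152 M.
Kb = Kw/Ka = 1.0e-14 / 1.9 x 10^-5 = 5.26e-10.
[OH^-] = sqrt(Kb x [N3-]) = sqrt(5.26e-10 x 0.09152) = 6.94e-6 M.
pOH = 5.16, so pH = 14.00 - 5.16 = 8.84.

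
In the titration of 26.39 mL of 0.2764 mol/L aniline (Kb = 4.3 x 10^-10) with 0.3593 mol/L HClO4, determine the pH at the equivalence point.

2.72

n(C6H5NH2) = 0.2764 x 0.02639 = 0.007294 mol; V(HClO4) at equivalence = 0.007294/0.3593 = 0.02030 L.
At equivalence the base is fully converted to C6H5NH3+; total volume = 0.04669 L, so [C6H5NH3+] = 0.007294/0.04669 = 0.1562 M.
Ka(C6H5NH3+) = Kw/Kb = 1.0e-14 / 4.3 x 10^-10 = 2.33e-5.
[H^+] = sqrt(Ka x [C6H5NH3+]) = sqrt(2.33e-5 x 0.1562) = 0.00191 M.
pH = -log(0.00191) = 2.72.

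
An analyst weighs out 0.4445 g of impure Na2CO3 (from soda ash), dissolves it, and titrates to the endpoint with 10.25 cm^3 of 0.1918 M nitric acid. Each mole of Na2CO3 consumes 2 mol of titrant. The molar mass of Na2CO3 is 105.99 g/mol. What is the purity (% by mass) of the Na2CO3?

23.4%

n(HNO3) = 0.1918 x 0.01025 = 0.001966 mol.
n(Na2CO3) = 0.001966 / 2 = 0.0009830 mol.
mass of Na2CO3 = 0.0009830 x 105.99 = 0.1042 g.
% purity = 0.1042 / 0.4445 x 100 = 23.4%.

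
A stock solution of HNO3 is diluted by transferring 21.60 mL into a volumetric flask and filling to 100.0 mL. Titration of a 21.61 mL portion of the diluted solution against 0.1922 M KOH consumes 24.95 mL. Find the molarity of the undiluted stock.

1.03 M

n(KOH) = 0.1922 x 0.02495 = 0.004795 mol.
n(HNO3) in the aliquot = 0.004795 mol.
[diluted HNO3] = 0.004795 / 0.02161 = 0.2219 M.
Dilution factor = 100.0/21.60 = 4.630, so [stock] = 0.2219 x 4.630 = 1.03 M.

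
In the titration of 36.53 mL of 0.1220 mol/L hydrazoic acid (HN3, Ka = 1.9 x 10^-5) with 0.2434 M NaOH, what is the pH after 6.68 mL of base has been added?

Initial n(HN3) = 0.1220 x 0.03653 = 0.004457 mol.
n(NaOH) added = 0.2434 x 0.006680 = 0.001626 mol, converting that many moles of HN3 to N3-.
Remaining n(HN3) = 0.002831 mol; n(N3-) = 0.001626 mol.
By Henderson-Hasselbalch, pH = pKa + log([A^-]/[HA]) = 4.72 + log(0.001626/0.002831) = 4.72 + (-0.24) = 4.48.

4.48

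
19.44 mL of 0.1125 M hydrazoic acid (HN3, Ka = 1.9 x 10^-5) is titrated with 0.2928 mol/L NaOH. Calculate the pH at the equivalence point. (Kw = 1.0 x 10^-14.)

n(HN3) = 0.1125 x 0.01944 = 0.002187 mol; V(NaOH) at equivalence = 0.002187/0.2928 = 0.007469 L.
At equivalence all the acid is converted to N3-; total volume = 0.01944 + 0.007469 = 0.02691 L, so [N3-] = 0.002187/0.02691 = 0.08127 M.
Kb = Kw/Ka = 1.0e-14 / 1.9 x 10^-5 = 5.26e-10.
[OH^-] = sqrt(Kb x [N3-]) = sqrt(5.26e-10 x 0.08127) = 6.54e-6 M.
pOH = 5.18, so pH = 14.00 - 5.18 = 8.82.

8.82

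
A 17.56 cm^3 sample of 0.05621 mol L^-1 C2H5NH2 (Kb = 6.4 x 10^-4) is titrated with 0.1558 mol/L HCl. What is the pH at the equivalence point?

6.10

n(C2H5NH2) = 0.05621 x 0.01756 = 0.0009870 mol; V(HCl) at equivalence = 0.0009870/0.1558 = 0.006335 L.
At equivalence the base is fully converted to C2H5NH3+; total volume = 0.02390 L, so [C2H5NH3+] = 0.0009870/0.02390 = 0.04131 M.
Ka(C2H5NH3+) = Kw/Kb = 1.0e-14 / 6.4 x 10^-4 = 1.56e-11.
[H^+] = sqrt(Ka x [C2H5NH3+]) = sqrt(1.56e-11 x 0.04131) = 8.03e-7 M.
pH = -log(8.03e-7) = 6.10.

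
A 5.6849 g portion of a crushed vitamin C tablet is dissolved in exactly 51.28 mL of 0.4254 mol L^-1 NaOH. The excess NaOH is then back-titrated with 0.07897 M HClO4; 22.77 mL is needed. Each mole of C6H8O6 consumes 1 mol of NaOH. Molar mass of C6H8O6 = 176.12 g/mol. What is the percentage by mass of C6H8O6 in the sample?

Total n(NaOH) added = 0.4254 x 0.05128 = 0.02181 mol.
n(HClO4) used = 0.07897 x 0.02277 = 0.001798 mol, which equals the excess n(NaOH).
So n(NaOH) consumed by the sample = 0.02181 - 0.001798 = 0.02002 mol.
n(C6H8O6) = 0.02002 / 1 = 0.02002 mol.
mass C6H8O6 = 0.02002 x 176.12 = 3.525 g, so %C6H8O6 = 3.525/5.6849 x 100 = 62.0%.

62.0%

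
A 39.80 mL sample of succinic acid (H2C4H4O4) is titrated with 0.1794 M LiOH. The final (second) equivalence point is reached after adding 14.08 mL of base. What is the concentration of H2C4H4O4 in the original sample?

0.0317 M

n(LiOH) = 0.1794 x 0.01408 = 0.002526 mol.
At the final (second) equivalence point, 2 mol OH^- react per mol H2C4H4O4, so n(H2C4H4O4) = 0.002526 / 2 = 0.001263 mol.
[H2C4H4O4] = 0.001263 / 0.03980 L = 0.0317 M.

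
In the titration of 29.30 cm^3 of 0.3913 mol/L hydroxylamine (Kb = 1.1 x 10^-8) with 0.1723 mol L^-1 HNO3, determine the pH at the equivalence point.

3.48

n(NH2OH) = 0.3913 x 0.02930 = 0.01147 mol; V(HNO3) at equivalence = 0.01147/0.1723 = 0.06654 L.
At equivalence the base is fully converted to NH3OH+; total volume = 0.09584 L, so [NH3OH+] = 0.01147/0.09584 = 0.1196 M.
Ka(NH3OH+) = Kw/Kb = 1.0e-14 / 1.1 x 10^-8 = 9.09e-7.
[H^+] = sqrt(Ka x [NH3OH+]) = sqrt(9.09e-7 x 0.1196) = 0.000330 M.
pH = -log(0.000330) = 3.48.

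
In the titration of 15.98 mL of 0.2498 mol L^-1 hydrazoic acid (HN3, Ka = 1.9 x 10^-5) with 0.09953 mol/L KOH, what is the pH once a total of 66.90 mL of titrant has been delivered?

12.51

n(acid) = 0.2498 x 0.01598 = 0.003992 mol; n(KOH) added = 0.09953 x 0.06690 = 0.006659 mol.
Base is in excess by 0.006659 - 0.003992 = 0.002667 mol in a total volume of 0.08288 L.
[OH^-] = 0.002667/0.08288 = 0.03218 M, so pOH = 1.49 and pH = 14.00 - 1.49 = 12.51.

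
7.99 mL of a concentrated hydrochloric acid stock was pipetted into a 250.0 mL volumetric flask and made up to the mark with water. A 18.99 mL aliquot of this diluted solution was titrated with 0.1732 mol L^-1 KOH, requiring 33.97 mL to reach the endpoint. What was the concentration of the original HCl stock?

9.69 M

n(KOH) = 0.1732 x 0.03397 = 0.005884 mol.
n(HCl) in the aliquot = 0.005884 mol.
[diluted HCl] = 0.005884 / 0.01899 = 0.3098 M.
Dilution factor = 250.0/7.990 = 31.29, so [stock] = 0.3098 x 31.29 = 9.69 M.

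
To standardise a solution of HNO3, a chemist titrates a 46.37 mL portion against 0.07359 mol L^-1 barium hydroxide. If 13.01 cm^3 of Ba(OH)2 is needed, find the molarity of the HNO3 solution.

n(Ba(OH)2) delivered = 0.07359 x 0.01301 = 0.0009574 mol.
The reaction is 2 HNO3 + 1 Ba(OH)2, so n(HNO3) = 0.0009574 x 2/1 = 0.001915 mol.
[HNO3] = 0.001915 mol / 0.04637 L = 0.0413 M.

0.0413 M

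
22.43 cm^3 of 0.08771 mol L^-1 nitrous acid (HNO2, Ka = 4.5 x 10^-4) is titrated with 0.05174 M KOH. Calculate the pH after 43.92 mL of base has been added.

n(acid) = 0.08771 x 0.02243 = 0.001967 mol; n(KOH) added = 0.05174 x 0.04392 = 0.002272 mol.
Base is in excess by 0.002272 - 0.001967 = 0.0003051 mol in a total volume of 0.06635 L.
[OH^-] = 0.0003051/0.06635 = 0.004598 M, so pOH = 2.34 and pH = 14.00 - 2.34 = 11.66.

11.66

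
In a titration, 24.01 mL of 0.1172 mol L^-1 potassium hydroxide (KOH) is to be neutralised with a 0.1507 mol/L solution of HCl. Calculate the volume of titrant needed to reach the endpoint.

n(KOH) = 0.1172 mol/L x 0.02401 L = 0.002814 mol.
At equivalence n(HCl) = n(KOH) = 0.002814 mol.
V(HCl) = 0.002814 / 0.1507 = 0.01867 L = 18.7 mL.

18.7 mL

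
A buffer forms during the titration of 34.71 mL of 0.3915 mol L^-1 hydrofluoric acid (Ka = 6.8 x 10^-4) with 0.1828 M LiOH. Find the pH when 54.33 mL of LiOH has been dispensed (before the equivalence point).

3.60

Initial n(HF) = 0.3915 x 0.03471 = 0.01359 mol.
n(LiOH) added = 0.1828 x 0.05433 = 0.009932 mol, converting that many moles of HF to F-.
Remaining n(HF) = 0.003657 mol; n(F-) = 0.009932 mol.
By Henderson-Hasselbalch, pH = pKa + log([A^-]/[HA]) = 3.17 + log(0.009932/0.003657) = 3.17 + (+0.43) = 3.60.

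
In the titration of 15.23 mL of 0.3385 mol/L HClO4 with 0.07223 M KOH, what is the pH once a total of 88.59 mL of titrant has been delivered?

12.08

n(acid) = 0.3385 x 0.01523 = 0.005155 mol; n(KOH) added = 0.07223 x 0.08859 = 0.006399 mol.
Base is in excess by 0.006399 - 0.005155 = 0.001244 mol in a total volume of 0.1038 L.
[OH^-] = 0.001244/0.1038 = 0.01198 M, so pOH = 1.92 and pH = 14.00 - 1.92 = 12.08.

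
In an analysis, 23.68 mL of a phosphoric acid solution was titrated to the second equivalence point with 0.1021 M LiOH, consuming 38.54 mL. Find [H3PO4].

n(LiOH) = 0.1021 x 0.03854 = 0.003935 mol.
At the second equivalence point, 2 mol OH^- react per mol H3PO4, so n(H3PO4) = 0.003935 / 2 = 0.001967 mol.
[H3PO4] = 0.001967 / 0.02368 L = 0.0831 M.

0.0831 M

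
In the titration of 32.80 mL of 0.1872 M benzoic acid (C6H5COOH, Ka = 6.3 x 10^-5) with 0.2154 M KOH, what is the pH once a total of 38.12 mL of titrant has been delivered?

n(acid) = 0.1872 x 0.03280 = 0.006140 mol; n(KOH) added = 0.2154 x 0.03812 = 0.008211 mol.
Base is in excess by 0.008211 - 0.006140 = 0.002071 mol in a total volume of 0.07092 L.
[OH^-] = 0.002071/0.07092 = 0.02920 M, so pOH = 1.53 and pH = 14.00 - 1.53 = 12.47.

12.47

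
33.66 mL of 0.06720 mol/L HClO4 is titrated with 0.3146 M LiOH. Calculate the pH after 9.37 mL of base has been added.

n(acid) = 0.06720 x 0.03366 = 0.002262 mol; n(LiOH) added = 0.3146 x 0.009370 = 0.002948 mol.
Base is in excess by 0.002948 - 0.002262 = 0.0006859 mol in a total volume of 0.04303 L.
[OH^-] = 0.0006859/0.04303 = 0.01594 M, so pOH = 1.80 and pH = 14.00 - 1.80 = 12.20.

12.20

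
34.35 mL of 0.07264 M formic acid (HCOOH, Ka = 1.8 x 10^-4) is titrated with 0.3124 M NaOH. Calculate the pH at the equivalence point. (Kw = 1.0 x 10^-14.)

n(HCOOH) = 0.07264 x 0.03435 = 0.002495 mol; V(NaOH) at equivalence = 0.002495/0.3124 = 0.007987 L.
At equivalence all the acid is converted to HCOO-; total volume = 0.03435 + 0.007987 = 0.04234 L, so [HCOO-] = 0.002495/0.04234 = 0.05894 M.
Kb = Kw/Ka = 1.0e-14 / 1.8 x 10^-4 = 5.56e-11.
[OH^-] = sqrt(Kb x [HCOO-]) = sqrt(5.56e-11 x 0.05894) = 1.81e-6 M.
pOH = 5.74, so pH = 14.00 - 5.74 = 8.26.

8.26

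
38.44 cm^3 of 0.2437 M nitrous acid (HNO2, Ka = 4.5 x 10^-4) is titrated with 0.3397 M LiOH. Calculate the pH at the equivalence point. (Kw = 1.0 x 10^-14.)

8.25

n(HNO2) = 0.2437 x 0.03844 = 0.009368 mol; V(LiOH) at equivalence = 0.009368/0.3397 = 0.02758 L.
At equivalence all the acid is converted to NO2-; total volume = 0.03844 + 0.02758 = 0.06602 L, so [NO2-] = 0.009368/0.06602 = 0.1419 M.
Kb = Kw/Ka = 1.0e-14 / 4.5 x 10^-4 = 2.22e-11.
[OH^-] = sqrt(Kb x [NO2-]) = sqrt(2.22e-11 x 0.1419) = 1.78e-6 M.
pOH = 5.75, so pH = 14.00 - 5.75 = 8.25.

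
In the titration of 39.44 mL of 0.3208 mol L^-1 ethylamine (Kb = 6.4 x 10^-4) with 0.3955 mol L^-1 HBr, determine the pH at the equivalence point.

n(C2H5NH2) = 0.3208 x 0.03944 = 0.01265 mol; V(HBr) at equivalence = 0.01265/0.3955 = 0.03199 L.
At equivalence the base is fully converted to C2H5NH3+; total volume = 0.07143 L, so [C2H5NH3+] = 0.01265/0.07143 = 0.1771 M.
Ka(C2H5NH3+) = Kw/Kb = 1.0e-14 / 6.4 x 10^-4 = 1.56e-11.
[H^+] = sqrt(Ka x [C2H5NH3+]) = sqrt(1.56e-11 x 0.1771) = 1.66e-6 M.
pH = -log(1.66e-6) = 5.78.

5.78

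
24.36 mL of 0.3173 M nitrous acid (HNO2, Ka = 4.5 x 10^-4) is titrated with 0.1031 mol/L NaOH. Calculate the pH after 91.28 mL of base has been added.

12.16

n(acid) = 0.3173 x 0.02436 = 0.007729 mol; n(NaOH) added = 0.1031 x 0.09128 = 0.009411 mol.
Base is in excess by 0.009411 - 0.007729 = 0.001682 mol in a total volume of 0.1156 L.
[OH^-] = 0.001682/0.1156 = 0.01454 M, so pOH = 1.84 and pH = 14.00 - 1.84 = 12.16.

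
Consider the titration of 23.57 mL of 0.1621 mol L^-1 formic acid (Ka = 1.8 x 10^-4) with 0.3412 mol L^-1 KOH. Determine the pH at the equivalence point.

8.39

n(HCOOH) = 0.1621 x 0.02357 = 0.003821 mol; V(KOH) at equivalence = 0.003821/0.3412 = 0.01120 L.
At equivalence all the acid is converted to HCOO-; total volume = 0.02357 + 0.01120 = 0.03477 L, so [HCOO-] = 0.003821/0.03477 = 0.1099 M.
Kb = Kw/Ka = 1.0e-14 / 1.8 x 10^-4 = 5.56e-11.
[OH^-] = sqrt(Kb x [HCOO-]) = sqrt(5.56e-11 x 0.1099) = 2.47e-6 M.
pOH = 5.61, so pH = 14.00 - 5.61 = 8.39.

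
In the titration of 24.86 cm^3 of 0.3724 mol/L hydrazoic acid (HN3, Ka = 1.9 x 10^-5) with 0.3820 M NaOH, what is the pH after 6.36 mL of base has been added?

4.27

Initial n(HN3) = 0.3724 x 0.02486 = 0.009258 mol.
n(NaOH) added = 0.3820 x 0.006360 = 0.002430 mol, converting that many moles of HN3 to N3-.
Remaining n(HN3) = 0.006828 mol; n(N3-) = 0.002430 mol.
By Henderson-Hasselbalch, pH = pKa + log([A^-]/[HA]) = 4.72 + log(0.002430/0.006828) = 4.72 + (-0.45) = 4.27.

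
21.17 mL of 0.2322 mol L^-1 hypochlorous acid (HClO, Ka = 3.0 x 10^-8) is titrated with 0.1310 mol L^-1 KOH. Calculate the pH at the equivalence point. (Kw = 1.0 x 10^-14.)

n(HClO) = 0.2322 x 0.02117 = 0.004916 mol; V(KOH) at equivalence = 0.004916/0.1310 = 0.03752 L.
At equivalence all the acid is converted to ClO-; total volume = 0.02117 + 0.03752 = 0.05869 L, so [ClO-] = 0.004916/0.05869 = 0.08375 M.
Kb = Kw/Ka = 1.0e-14 / 3.0 x 10^-8 = 3.33e-7.
[OH^-] = sqrt(Kb x [ClO-]) = sqrt(3.33e-7 x 0.08375) = 0.000167 M.
pOH = 3.78, so pH = 14.00 - 3.78 = 10.22.

10.22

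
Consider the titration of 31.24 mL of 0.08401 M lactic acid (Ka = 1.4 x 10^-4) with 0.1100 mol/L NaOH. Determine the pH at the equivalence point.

n(HC3H5O3) = 0.08401 x 0.03124 = 0.002624 mol; V(NaOH) at equivalence = 0.002624/0.1100 = 0.02386 L.
At equivalence all the acid is converted to C3H5O3-; total volume = 0.03124 + 0.02386 = 0.05510 L, so [C3H5O3-] = 0.002624/0.05510 = 0.04763 M.
Kb = Kw/Ka = 1.0e-14 / 1.4 x 10^-4 = 7.14e-11.
[OH^-] = sqrt(Kb x [C3H5O3-]) = sqrt(7.14e-11 x 0.04763) = 1.84e-6 M.
pOH = 5.73, so pH = 14.00 - 5.73 = 8.27.

8.27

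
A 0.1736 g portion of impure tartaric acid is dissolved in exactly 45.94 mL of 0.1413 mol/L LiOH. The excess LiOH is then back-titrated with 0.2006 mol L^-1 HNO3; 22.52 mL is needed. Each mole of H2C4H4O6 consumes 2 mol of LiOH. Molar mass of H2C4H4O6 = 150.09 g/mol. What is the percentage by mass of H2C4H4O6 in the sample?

85.3%

Total n(LiOH) added = 0.1413 x 0.04594 = 0.006491 mol.
n(HNO3) used = 0.2006 x 0.02252 = 0.004518 mol, which equals the excess n(LiOH).
So n(LiOH) consumed by the sample = 0.006491 - 0.004518 = 0.001974 mol.
n(H2C4H4O6) = 0.001974 / 2 = 0.0009869 mol.
mass H2C4H4O6 = 0.0009869 x 150.09 = 0.1481 g, so %H2C4H4O6 = 0.1481/0.1736 x 100 = 85.3%.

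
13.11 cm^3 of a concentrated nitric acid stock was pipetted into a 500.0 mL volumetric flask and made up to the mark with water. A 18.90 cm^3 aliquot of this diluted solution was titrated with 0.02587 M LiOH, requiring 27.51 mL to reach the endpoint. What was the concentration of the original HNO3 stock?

n(LiOH) = 0.02587 x 0.02751 = 0.0007117 mol.
n(HNO3) in the aliquot = 0.0007117 mol.
[diluted HNO3] = 0.0007117 / 0.01890 = 0.03766 M.
Dilution factor = 500.0/13.11 = 38.14, so [stock] = 0.03766 x 38.14 = 1.44 M.

1.44 M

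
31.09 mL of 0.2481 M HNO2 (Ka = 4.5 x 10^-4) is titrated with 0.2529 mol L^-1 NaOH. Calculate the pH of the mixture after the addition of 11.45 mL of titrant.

3.13

Initial n(HNO2) = 0.2481 x 0.03109 = 0.007713 mol.
n(NaOH) added = 0.2529 x 0.01145 = 0.002896 mol, converting that many moles of HNO2 to NO2-.
Remaining n(HNO2) = 0.004818 mol; n(NO2-) = 0.002896 mol.
By Henderson-Hasselbalch, pH = pKa + log([A^-]/[HA]) = 3.35 + log(0.002896/0.004818) = 3.35 + (-0.22) = 3.13.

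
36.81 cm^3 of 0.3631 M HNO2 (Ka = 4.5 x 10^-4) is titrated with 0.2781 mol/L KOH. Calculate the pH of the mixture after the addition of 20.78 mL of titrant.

3.23

Initial n(HNO2) = 0.3631 x 0.03681 = 0.01337 mol.
n(KOH) added = 0.2781 x 0.02078 = 0.005779 mol, converting that many moles of HNO2 to NO2-.
Remaining n(HNO2) = 0.007587 mol; n(NO2-) = 0.005779 mol.
By Henderson-Hasselbalch, pH = pKa + log([A^-]/[HA]) = 3.35 + log(0.005779/0.007587) = 3.35 + (-0.12) = 3.23.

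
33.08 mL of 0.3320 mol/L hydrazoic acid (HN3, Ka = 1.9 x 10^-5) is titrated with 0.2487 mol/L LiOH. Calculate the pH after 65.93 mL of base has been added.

n(acid) = 0.3320 x 0.03308 = 0.01098 mol; n(LiOH) added = 0.2487 x 0.06593 = 0.01640 mol.
Base is in excess by 0.01640 - 0.01098 = 0.005414 mol in a total volume of 0.09901 L.
[OH^-] = 0.005414/0.09901 = 0.05468 M, so pOH = 1.26 and pH = 14.00 - 1.26 = 12.74.

12.74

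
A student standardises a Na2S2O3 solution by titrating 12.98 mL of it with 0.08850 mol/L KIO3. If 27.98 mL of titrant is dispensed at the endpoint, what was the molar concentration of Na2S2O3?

1.14 M

n(KIO3) = 0.08850 x 0.02798 = 0.002476 mol.
From the balanced equation, 1 mol KIO3 reacts with 6 mol Na2S2O3, so n(Na2S2O3) = 0.002476 x 6/1 = 0.01486 mol.
[Na2S2O3] = 0.01486 / 0.01298 L = 1.14 M.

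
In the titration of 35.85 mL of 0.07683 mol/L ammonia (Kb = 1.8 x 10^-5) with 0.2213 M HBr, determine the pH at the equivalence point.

n(NH3) = 0.07683 x 0.03585 = 0.002754 mol; V(HBr) at equivalence = 0.002754/0.2213 = 0.01245 L.
At equivalence the base is fully converted to NH4+; total volume = 0.04830 L, so [NH4+] = 0.002754/0.04830 = 0.05703 M.
Ka(NH4+) = Kw/Kb = 1.0e-14 / 1.8 x 10^-5 = 5.56e-10.
[H^+] = sqrt(Ka x [NH4+]) = sqrt(5.56e-10 x 0.05703) = 5.63e-6 M.
pH = -log(5.63e-6) = 5.25.

5.25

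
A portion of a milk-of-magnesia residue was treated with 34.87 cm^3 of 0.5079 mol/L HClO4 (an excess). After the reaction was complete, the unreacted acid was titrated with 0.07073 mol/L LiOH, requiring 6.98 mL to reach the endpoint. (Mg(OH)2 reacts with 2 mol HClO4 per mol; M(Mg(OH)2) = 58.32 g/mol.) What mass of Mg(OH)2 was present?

Total n(HClO4) added = 0.5079 x 0.03487 = 0.01771 mol.
n(LiOH) used = 0.07073 x 0.006980 = 0.0004937 mol, which equals the excess n(HClO4).
So n(HClO4) consumed by the sample = 0.01771 - 0.0004937 = 0.01722 mol.
n(Mg(OH)2) = 0.01722 / 2 = 0.008608 mol.
mass = 0.008608 mol x 58.32 g/mol = 0.502 g.

0.502 g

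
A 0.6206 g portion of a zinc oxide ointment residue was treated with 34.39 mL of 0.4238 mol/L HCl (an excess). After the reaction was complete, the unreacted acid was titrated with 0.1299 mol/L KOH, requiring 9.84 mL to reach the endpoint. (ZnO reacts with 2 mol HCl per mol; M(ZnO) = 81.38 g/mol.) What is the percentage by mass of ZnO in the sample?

87.2%

Total n(HCl) added = 0.4238 x 0.03439 = 0.01457 mol.
n(KOH) used = 0.1299 x 0.009840 = 0.001278 mol, which equals the excess n(HCl).
So n(HCl) consumed by the sample = 0.01457 - 0.001278 = 0.01330 mol.
n(ZnO) = 0.01330 / 2 = 0.006648 mol.
mass ZnO = 0.006648 x 81.38 = 0.5410 g, so %ZnO = 0.5410/0.6206 x 100 = 87.2%.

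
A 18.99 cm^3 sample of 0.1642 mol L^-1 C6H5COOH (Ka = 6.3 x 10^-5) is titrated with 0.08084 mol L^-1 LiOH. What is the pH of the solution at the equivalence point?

n(C6H5COOH) = 0.1642 x 0.01899 = 0.003118 mol; V(LiOH) at equivalence = 0.003118/0.08084 = 0.03857 L.
At equivalence all the acid is converted to C6H5COO-; total volume = 0.01899 + 0.03857 = 0.05756 L, so [C6H5COO-] = 0.003118/0.05756 = 0.05417 M.
Kb = Kw/Ka = 1.0e-14 / 6.3 x 10^-5 = 1.59e-10.
[OH^-] = sqrt(Kb x [C6H5COO-]) = sqrt(1.59e-10 x 0.05417) = 2.93e-6 M.
pOH = 5.53, so pH = 14.00 - 5.53 = 8.47.

8.47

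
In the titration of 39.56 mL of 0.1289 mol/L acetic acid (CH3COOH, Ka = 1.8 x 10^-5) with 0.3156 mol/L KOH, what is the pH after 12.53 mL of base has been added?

5.28

Initial n(CH3COOH) = 0.1289 x 0.03956 = 0.005099 mol.
n(KOH) added = 0.3156 x 0.01253 = 0.003954 mol, converting that many moles of CH3COOH to CH3COO-.
Remaining n(CH3COOH) = 0.001145 mol; n(CH3COO-) = 0.003954 mol.
By Henderson-Hasselbalch, pH = pKa + log([A^-]/[HA]) = 4.74 + log(0.003954/0.001145) = 4.74 + (+0.54) = 5.28.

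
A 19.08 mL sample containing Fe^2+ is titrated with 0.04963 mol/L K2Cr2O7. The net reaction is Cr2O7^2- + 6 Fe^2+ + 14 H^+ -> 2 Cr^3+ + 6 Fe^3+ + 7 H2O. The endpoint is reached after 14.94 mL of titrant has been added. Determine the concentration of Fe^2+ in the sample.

0.233 M

n(K2Cr2O7) = 0.04963 x 0.01494 = 0.0007415 mol.
From the balanced equation, 1 mol K2Cr2O7 reacts with 6 mol Fe^2+, so n(Fe^2+) = 0.0007415 x 6/1 = 0.004449 mol.
[Fe^2+] = 0.004449 / 0.01908 L = 0.233 M.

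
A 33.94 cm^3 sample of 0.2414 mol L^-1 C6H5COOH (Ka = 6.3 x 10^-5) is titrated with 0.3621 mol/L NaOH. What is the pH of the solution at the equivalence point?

8.68

n(C6H5COOH) = 0.2414 x 0.03394 = 0.008193 mol; V(NaOH) at equivalence = 0.008193/0.3621 = 0.02263 L.
At equivalence all the acid is converted to C6H5COO-; total volume = 0.03394 + 0.02263 = 0.05657 L, so [C6H5COO-] = 0.008193/0.05657 = 0.1448 M.
Kb = Kw/Ka = 1.0e-14 / 6.3 x 10^-5 = 1.59e-10.
[OH^-] = sqrt(Kb x [C6H5COO-]) = sqrt(1.59e-10 x 0.1448) = 4.79e-6 M.
pOH = 5.32, so pH = 14.00 - 5.32 = 8.68.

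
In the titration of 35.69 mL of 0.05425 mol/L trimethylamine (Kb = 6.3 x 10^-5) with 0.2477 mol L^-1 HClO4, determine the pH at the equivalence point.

5.58

n((CH3)3N) = 0.05425 x 0.03569 = 0.001936 mol; V(HClO4) at equivalence = 0.001936/0.2477 = 0.007817 L.
At equivalence the base is fully converted to (CH3)3NH+; total volume = 0.04351 L, so [(CH3)3NH+] = 0.001936/0.04351 = 0.04450 M.
Ka((CH3)3NH+) = Kw/Kb = 1.0e-14 / 6.3 x 10^-5 = 1.59e-10.
[H^+] = sqrt(Ka x [(CH3)3NH+]) = sqrt(1.59e-10 x 0.04450) = 2.66e-6 M.
pH = -log(2.66e-6) = 5.58.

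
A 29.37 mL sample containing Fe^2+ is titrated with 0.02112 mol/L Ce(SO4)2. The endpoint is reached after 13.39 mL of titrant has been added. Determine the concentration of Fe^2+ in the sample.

0.00963 M

n(Ce(SO4)2) = 0.02112 x 0.01339 = 0.0002828 mol.
From the balanced equation, 1 mol Ce(SO4)2 reacts with 1 mol Fe^2+, so n(Fe^2+) = 0.0002828 x 1/1 = 0.0002828 mol.
[Fe^2+] = 0.0002828 / 0.02937 L = 0.00963 M.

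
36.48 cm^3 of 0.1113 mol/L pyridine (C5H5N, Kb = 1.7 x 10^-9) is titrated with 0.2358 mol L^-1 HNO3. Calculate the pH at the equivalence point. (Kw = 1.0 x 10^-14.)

3.18

n(C5H5N) = 0.1113 x 0.03648 = 0.004060 mol; V(HNO3) at equivalence = 0.004060/0.2358 = 0.01722 L.
At equivalence the base is fully converted to C5H5NH+; total volume = 0.05370 L, so [C5H5NH+] = 0.004060/0.05370 = 0.07561 M.
Ka(C5H5NH+) = Kw/Kb = 1.0e-14 / 1.7 x 10^-9 = 5.88e-6.
[H^+] = sqrt(Ka x [C5H5NH+]) = sqrt(5.88e-6 x 0.07561) = 0.000667 M.
pH = -log(0.000667) = 3.18.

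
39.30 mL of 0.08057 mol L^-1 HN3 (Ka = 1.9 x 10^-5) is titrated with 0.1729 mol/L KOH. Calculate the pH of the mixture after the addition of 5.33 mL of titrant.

Initial n(HN3) = 0.08057 x 0.03930 = 0.003166 mol.
n(KOH) added = 0.1729 x 0.005330 = 0.0009216 mol, converting that many moles of HN3 to N3-.
Remaining n(HN3) = 0.002245 mol; n(N3-) = 0.0009216 mol.
By Henderson-Hasselbalch, pH = pKa + log([A^-]/[HA]) = 4.72 + log(0.0009216/0.002245) = 4.72 + (-0.39) = 4.33.

4.33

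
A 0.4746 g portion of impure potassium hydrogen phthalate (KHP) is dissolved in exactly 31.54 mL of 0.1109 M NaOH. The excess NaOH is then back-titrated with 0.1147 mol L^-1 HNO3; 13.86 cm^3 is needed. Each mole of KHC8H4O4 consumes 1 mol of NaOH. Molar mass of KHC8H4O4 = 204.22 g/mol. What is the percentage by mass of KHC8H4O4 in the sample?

82.1%

Total n(NaOH) added = 0.1109 x 0.03154 = 0.003498 mol.
n(HNO3) used = 0.1147 x 0.01386 = 0.001590 mol, which equals the excess n(NaOH).
So n(NaOH) consumed by the sample = 0.003498 - 0.001590 = 0.001908 mol.
n(KHC8H4O4) = 0.001908 / 1 = 0.001908 mol.
mass KHC8H4O4 = 0.001908 x 204.22 = 0.3897 g, so %KHC8H4O4 = 0.3897/0.4746 x 100 = 82.1%.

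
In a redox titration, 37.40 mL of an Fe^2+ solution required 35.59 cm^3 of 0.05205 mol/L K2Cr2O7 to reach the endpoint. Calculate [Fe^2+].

0.297 M

n(K2Cr2O7) = 0.05205 x 0.03559 = 0.001852 mol.
From the balanced equation, 1 mol K2Cr2O7 reacts with 6 mol Fe^2+, so n(Fe^2+) = 0.001852 x 6/1 = 0.01111 mol.
[Fe^2+] = 0.01111 / 0.03740 L = 0.297 M.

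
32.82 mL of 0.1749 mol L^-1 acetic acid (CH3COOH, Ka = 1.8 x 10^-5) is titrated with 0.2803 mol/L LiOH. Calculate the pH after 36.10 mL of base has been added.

n(acid) = 0.1749 x 0.03282 = 0.005740 mol; n(LiOH) added = 0.2803 x 0.03610 = 0.01012 mol.
Base is in excess by 0.01012 - 0.005740 = 0.004379 mol in a total volume of 0.06892 L.
[OH^-] = 0.004379/0.06892 = 0.06353 M, so pOH = 1.20 and pH = 14.00 - 1.20 = 12.80.

12.80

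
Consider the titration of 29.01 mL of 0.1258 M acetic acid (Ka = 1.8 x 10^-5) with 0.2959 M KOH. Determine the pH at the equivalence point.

n(CH3COOH) = 0.1258 x 0.02901 = 0.003649 mol; V(KOH) at equivalence = 0.003649/0.2959 = 0.01233 L.
At equivalence all the acid is converted to CH3COO-; total volume = 0.02901 + 0.01233 = 0.04134 L, so [CH3COO-] = 0.003649/0.04134 = 0.08827 M.
Kb = Kw/Ka = 1.0e-14 / 1.8 x 10^-5 = 5.56e-10.
[OH^-] = sqrt(Kb x [CH3COO-]) = sqrt(5.56e-10 x 0.08827) = 7.00e-6 M.
pOH = 5.15, so pH = 14.00 - 5.15 = 8.85.

8.85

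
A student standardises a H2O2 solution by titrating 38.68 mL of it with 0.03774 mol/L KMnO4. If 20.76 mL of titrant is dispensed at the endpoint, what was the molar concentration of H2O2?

n(KMnO4) = 0.03774 x 0.02076 = 0.0007835 mol.
From the balanced equation, 2 mol KMnO4 reacts with 5 mol H2O2, so n(H2O2) = 0.0007835 x 5/2 = 0.001959 mol.
[H2O2] = 0.001959 / 0.03868 L = 0.0506 M.

0.0506 M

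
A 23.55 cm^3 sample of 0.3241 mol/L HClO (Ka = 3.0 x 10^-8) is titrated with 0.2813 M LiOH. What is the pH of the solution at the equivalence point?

10.35

n(HClO) = 0.3241 x 0.02355 = 0.007633 mol; V(LiOH) at equivalence = 0.007633/0.2813 = 0.02713 L.
At equivalence all the acid is converted to ClO-; total volume = 0.02355 + 0.02713 = 0.05068 L, so [ClO-] = 0.007633/0.05068 = 0.1506 M.
Kb = Kw/Ka = 1.0e-14 / 3.0 x 10^-8 = 3.33e-7.
[OH^-] = sqrt(Kb x [ClO-]) = sqrt(3.33e-7 x 0.1506) = 0.000224 M.
pOH = 3.65, so pH = 14.00 - 3.65 = 10.35.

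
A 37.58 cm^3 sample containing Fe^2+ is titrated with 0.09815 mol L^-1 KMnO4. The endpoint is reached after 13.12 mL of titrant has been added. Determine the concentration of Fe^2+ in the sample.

n(KMnO4) = 0.09815 x 0.01312 = 0.001288 mol.
From the balanced equation, 1 mol KMnO4 reacts with 5 mol Fe^2+, so n(Fe^2+) = 0.001288 x 5/1 = 0.006439 mol.
[Fe^2+] = 0.006439 / 0.03758 L = 0.171 M.

0.171 M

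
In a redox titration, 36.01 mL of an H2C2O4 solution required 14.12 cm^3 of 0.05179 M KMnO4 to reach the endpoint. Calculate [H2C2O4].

n(KMnO4) = 0.05179 x 0.01412 = 0.0007313 mol.
From the balanced equation, 2 mol KMnO4 reacts with 5 mol H2C2O4, so n(H2C2O4) = 0.0007313 x 5/2 = 0.001828 mol.
[H2C2O4] = 0.001828 / 0.03601 L = 0.0508 M.

0.0508 M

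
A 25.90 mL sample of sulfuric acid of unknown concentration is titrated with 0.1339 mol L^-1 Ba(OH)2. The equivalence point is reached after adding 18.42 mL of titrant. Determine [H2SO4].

0.0952 M

n(Ba(OH)2) delivered = 0.1339 x 0.01842 = 0.002466 mol.
For a 1:1 reaction, n(H2SO4) = 0.002466 mol.
[H2SO4] = 0.002466 mol / 0.02590 L = 0.0952 M.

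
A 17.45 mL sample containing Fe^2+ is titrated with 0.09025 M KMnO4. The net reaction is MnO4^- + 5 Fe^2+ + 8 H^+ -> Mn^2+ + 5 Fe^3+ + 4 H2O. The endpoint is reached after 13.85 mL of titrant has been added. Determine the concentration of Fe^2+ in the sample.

0.358 M

n(KMnO4) = 0.09025 x 0.01385 = 0.001250 mol.
From the balanced equation, 1 mol KMnO4 reacts with 5 mol Fe^2+, so n(Fe^2+) = 0.001250 x 5/1 = 0.006250 mol.
[Fe^2+] = 0.006250 / 0.01745 L = 0.358 M.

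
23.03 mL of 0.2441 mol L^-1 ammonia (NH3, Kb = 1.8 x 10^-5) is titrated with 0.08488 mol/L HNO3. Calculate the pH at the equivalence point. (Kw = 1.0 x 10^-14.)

n(NH3) = 0.2441 x 0.02303 = 0.005622 mol; V(HNO3) at equivalence = 0.005622/0.08488 = 0.06623 L.
At equivalence the base is fully converted to NH4+; total volume = 0.08926 L, so [NH4+] = 0.005622/0.08926 = 0.06298 M.
Ka(NH4+) = Kw/Kb = 1.0e-14 / 1.8 x 10^-5 = 5.56e-10.
[H^+] = sqrt(Ka x [NH4+]) = sqrt(5.56e-10 x 0.06298) = 5.92e-6 M.
pH = -log(5.92e-6) = 5.23.

5.23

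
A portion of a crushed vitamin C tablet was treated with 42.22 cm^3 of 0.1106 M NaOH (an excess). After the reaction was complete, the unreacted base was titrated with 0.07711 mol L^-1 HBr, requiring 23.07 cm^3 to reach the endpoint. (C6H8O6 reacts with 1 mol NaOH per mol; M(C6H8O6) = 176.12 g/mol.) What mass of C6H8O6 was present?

0.509 g

Total n(NaOH) added = 0.1106 x 0.04222 = 0.004670 mol.
n(HBr) used = 0.07711 x 0.02307 = 0.001779 mol, which equals the excess n(NaOH).
So n(NaOH) consumed by the sample = 0.004670 - 0.001779 = 0.002891 mol.
n(C6H8O6) = 0.002891 / 1 = 0.002891 mol.
mass = 0.002891 mol x 176.12 g/mol = 0.509 g.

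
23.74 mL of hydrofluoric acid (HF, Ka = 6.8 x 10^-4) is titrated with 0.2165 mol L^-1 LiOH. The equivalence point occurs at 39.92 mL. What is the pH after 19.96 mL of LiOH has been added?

3.17

19.96 mL is exactly half the equivalence volume (39.92/2), i.e. the half-equivalence point.
There, n(HA) = n(A^-), so pH = pKa = -log(6.8 x 10^-4) = 3.17.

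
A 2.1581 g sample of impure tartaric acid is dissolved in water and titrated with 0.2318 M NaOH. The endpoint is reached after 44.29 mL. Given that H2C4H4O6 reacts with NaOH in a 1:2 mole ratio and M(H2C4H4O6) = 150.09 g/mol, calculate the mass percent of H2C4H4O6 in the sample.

n(NaOH) = 0.2318 x 0.04429 = 0.01027 mol.
n(H2C4H4O6) = 0.01027 / 2 = 0.005133 mol.
mass of H2C4H4O6 = 0.005133 x 150.09 = 0.7704 g.
% purity = 0.7704 / 2.1581 x 100 = 35.7%.

35.7%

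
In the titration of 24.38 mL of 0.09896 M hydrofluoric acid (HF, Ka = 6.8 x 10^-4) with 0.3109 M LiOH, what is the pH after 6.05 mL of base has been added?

Initial n(HF) = 0.09896 x 0.02438 = 0.002413 mol.
n(LiOH) added = 0.3109 x 0.006050 = 0.001881 mol, converting that many moles of HF to F-.
Remaining n(HF) = 0.0005317 mol; n(F-) = 0.001881 mol.
By Henderson-Hasselbalch, pH = pKa + log([A^-]/[HA]) = 3.17 + log(0.001881/0.0005317) = 3.17 + (+0.55) = 3.72.

3.72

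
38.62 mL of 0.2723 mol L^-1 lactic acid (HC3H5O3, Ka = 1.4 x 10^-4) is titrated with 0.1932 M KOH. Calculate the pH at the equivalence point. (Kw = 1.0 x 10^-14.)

n(HC3H5O3) = 0.2723 x 0.03862 = 0.01052 mol; V(KOH) at equivalence = 0.01052/0.1932 = 0.05443 L.
At equivalence all the acid is converted to C3H5O3-; total volume = 0.03862 + 0.05443 = 0.09305 L, so [C3H5O3-] = 0.01052/0.09305 = 0.1130 M.
Kb = Kw/Ka = 1.0e-14 / 1.4 x 10^-4 = 7.14e-11.
[OH^-] = sqrt(Kb x [C3H5O3-]) = sqrt(7.14e-11 x 0.1130) = 2.84e-6 M.
pOH = 5.55, so pH = 14.00 - 5.55 = 8.45.

8.45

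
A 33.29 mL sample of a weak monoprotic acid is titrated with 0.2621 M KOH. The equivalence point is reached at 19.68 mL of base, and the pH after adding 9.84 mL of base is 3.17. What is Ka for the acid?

6.8 x 10^-4

9.84 mL is half of the equivalence volume, so this is the half-equivalence point where [HA] = [A^-].
At half-equivalence pH = pKa, so pKa = 3.17.
Ka = 10^(-3.17) = 6.8 x 10^-4.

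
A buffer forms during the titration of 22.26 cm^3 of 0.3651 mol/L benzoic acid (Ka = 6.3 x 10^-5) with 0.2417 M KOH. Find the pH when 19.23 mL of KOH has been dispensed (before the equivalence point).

4.33

Initial n(C6H5COOH) = 0.3651 x 0.02226 = 0.008127 mol.
n(KOH) added = 0.2417 x 0.01923 = 0.004648 mol, converting that many moles of C6H5COOH to C6H5COO-.
Remaining n(C6H5COOH) = 0.003479 mol; n(C6H5COO-) = 0.004648 mol.
By Henderson-Hasselbalch, pH = pKa + log([A^-]/[HA]) = 4.20 + log(0.004648/0.003479) = 4.20 + (+0.13) = 4.33.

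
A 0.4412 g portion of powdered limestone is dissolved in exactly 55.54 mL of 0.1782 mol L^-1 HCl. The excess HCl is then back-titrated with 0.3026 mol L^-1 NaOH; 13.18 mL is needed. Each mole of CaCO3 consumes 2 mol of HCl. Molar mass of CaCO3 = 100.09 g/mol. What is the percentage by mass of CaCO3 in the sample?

Total n(HCl) added = 0.1782 x 0.05554 = 0.009897 mol.
n(NaOH) used = 0.3026 x 0.01318 = 0.003988 mol, which equals the excess n(HCl).
So n(HCl) consumed by the sample = 0.009897 - 0.003988 = 0.005909 mol.
n(CaCO3) = 0.005909 / 2 = 0.002954 mol.
mass CaCO3 = 0.002954 x 100.09 = 0.2957 g, so %CaCO3 = 0.2957/0.4412 x 100 = 67.0%.

67.0%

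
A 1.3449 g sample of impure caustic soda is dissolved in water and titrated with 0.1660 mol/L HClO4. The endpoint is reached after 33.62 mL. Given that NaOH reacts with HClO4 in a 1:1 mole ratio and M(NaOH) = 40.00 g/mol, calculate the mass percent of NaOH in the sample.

n(HClO4) = 0.1660 x 0.03362 = 0.005581 mol.
n(NaOH) = 0.005581 / 1 = 0.005581 mol.
mass of NaOH = 0.005581 x 40.00 = 0.2232 g.
% purity = 0.2232 / 1.3449 x 100 = 16.6%.

16.6%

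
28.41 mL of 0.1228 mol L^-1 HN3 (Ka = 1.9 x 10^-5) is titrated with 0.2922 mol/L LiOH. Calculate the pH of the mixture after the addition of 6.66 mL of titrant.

4.82

Initial n(HN3) = 0.1228 x 0.02841 = 0.003489 mol.
n(LiOH) added = 0.2922 x 0.006660 = 0.001946 mol, converting that many moles of HN3 to N3-.
Remaining n(HN3) = 0.001543 mol; n(N3-) = 0.001946 mol.
By Henderson-Hasselbalch, pH = pKa + log([A^-]/[HA]) = 4.72 + log(0.001946/0.001543) = 4.72 + (+0.10) = 4.82.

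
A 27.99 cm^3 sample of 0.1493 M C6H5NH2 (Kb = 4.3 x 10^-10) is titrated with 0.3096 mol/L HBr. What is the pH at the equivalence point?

2.82

n(C6H5NH2) = 0.1493 x 0.02799 = 0.004179 mol; V(HBr) at equivalence = 0.004179/0.3096 = 0.01350 L.
At equivalence the base is fully converted to C6H5NH3+; total volume = 0.04149 L, so [C6H5NH3+] = 0.004179/0.04149 = 0.1007 M.
Ka(C6H5NH3+) = Kw/Kb = 1.0e-14 / 4.3 x 10^-10 = 2.33e-5.
[H^+] = sqrt(Ka x [C6H5NH3+]) = sqrt(2.33e-5 x 0.1007) = 0.00153 M.
pH = -log(0.00153) = 2.82.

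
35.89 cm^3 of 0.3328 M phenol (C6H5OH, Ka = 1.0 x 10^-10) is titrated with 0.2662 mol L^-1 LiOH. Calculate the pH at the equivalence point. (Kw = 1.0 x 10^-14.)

11.58

n(C6H5OH) = 0.3328 x 0.03589 = 0.01194 mol; V(LiOH) at equivalence = 0.01194/0.2662 = 0.04487 L.
At equivalence all the acid is converted to C6H5O-; total volume = 0.03589 + 0.04487 = 0.08076 L, so [C6H5O-] = 0.01194/0.08076 = 0.1479 M.
Kb = Kw/Ka = 1.0e-14 / 1.0 x 10^-10 = 0.000100.
[OH^-] = sqrt(Kb x [C6H5O-]) = sqrt(0.000100 x 0.1479) = 0.00385 M.
pOH = 2.42, so pH = 14.00 - 2.42 = 11.58.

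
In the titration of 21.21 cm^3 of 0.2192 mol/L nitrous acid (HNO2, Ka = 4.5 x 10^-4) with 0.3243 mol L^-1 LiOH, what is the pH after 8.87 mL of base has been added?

Initial n(HNO2) = 0.2192 x 0.02121 = 0.004649 mol.
n(LiOH) added = 0.3243 x 0.008870 = 0.002877 mol, converting that many moles of HNO2 to NO2-.
Remaining n(HNO2) = 0.001773 mol; n(NO2-) = 0.002877 mol.
By Henderson-Hasselbalch, pH = pKa + log([A^-]/[HA]) = 3.35 + log(0.002877/0.001773) = 3.35 + (+0.21) = 3.56.

3.56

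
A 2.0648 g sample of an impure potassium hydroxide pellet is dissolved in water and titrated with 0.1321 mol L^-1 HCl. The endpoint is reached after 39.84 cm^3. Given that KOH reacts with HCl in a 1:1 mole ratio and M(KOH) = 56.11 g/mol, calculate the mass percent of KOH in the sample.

14.3%

n(HCl) = 0.1321 x 0.03984 = 0.005263 mol.
n(KOH) = 0.005263 / 1 = 0.005263 mol.
mass of KOH = 0.005263 x 56.11 = 0.2953 g.
% purity = 0.2953 / 2.0648 x 100 = 14.3%.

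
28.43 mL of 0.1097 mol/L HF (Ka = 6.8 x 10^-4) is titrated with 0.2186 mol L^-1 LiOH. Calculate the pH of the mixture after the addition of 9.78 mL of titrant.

3.51

Initial n(HF) = 0.1097 x 0.02843 = 0.003119 mol.
n(LiOH) added = 0.2186 x 0.009780 = 0.002138 mol, converting that many moles of HF to F-.
Remaining n(HF) = 0.0009809 mol; n(F-) = 0.002138 mol.
By Henderson-Hasselbalch, pH = pKa + log([A^-]/[HA]) = 3.17 + log(0.002138/0.0009809) = 3.17 + (+0.34) = 3.51.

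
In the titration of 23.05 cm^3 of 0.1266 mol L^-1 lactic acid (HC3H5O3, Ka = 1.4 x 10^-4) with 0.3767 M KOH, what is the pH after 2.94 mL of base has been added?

Initial n(HC3H5O3) = 0.1266 x 0.02305 = 0.002918 mol.
n(KOH) added = 0.3767 x 0.002940 = 0.001107 mol, converting that many moles of HC3H5O3 to C3H5O3-.
Remaining n(HC3H5O3) = 0.001811 mol; n(C3H5O3-) = 0.001107 mol.
By Henderson-Hasselbalch, pH = pKa + log([A^-]/[HA]) = 3.85 + log(0.001107/0.001811) = 3.85 + (-0.21) = 3.64.

3.64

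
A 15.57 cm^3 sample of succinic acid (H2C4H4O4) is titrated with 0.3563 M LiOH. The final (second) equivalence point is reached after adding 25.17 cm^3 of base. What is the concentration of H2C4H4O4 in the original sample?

n(LiOH) = 0.3563 x 0.02517 = 0.008968 mol.
At the final (second) equivalence point, 2 mol OH^- react per mol H2C4H4O4, so n(H2C4H4O4) = 0.008968 / 2 = 0.004484 mol.
[H2C4H4O4] = 0.004484 / 0.01557 L = 0.288 M.

0.288 M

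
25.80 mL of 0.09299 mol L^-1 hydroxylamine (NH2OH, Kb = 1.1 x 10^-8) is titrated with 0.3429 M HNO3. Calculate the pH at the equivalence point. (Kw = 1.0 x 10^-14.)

n(NH2OH) = 0.09299 x 0.02580 = 0.002399 mol; V(HNO3) at equivalence = 0.002399/0.3429 = 0.006997 L.
At equivalence the base is fully converted to NH3OH+; total volume = 0.03280 L, so [NH3OH+] = 0.002399/0.03280 = 0.07315 M.
Ka(NH3OH+) = Kw/Kb = 1.0e-14 / 1.1 x 10^-8 = 9.09e-7.
[H^+] = sqrt(Ka x [NH3OH+]) = sqrt(9.09e-7 x 0.07315) = 0.000258 M.
pH = -log(0.000258) = 3.59.

3.59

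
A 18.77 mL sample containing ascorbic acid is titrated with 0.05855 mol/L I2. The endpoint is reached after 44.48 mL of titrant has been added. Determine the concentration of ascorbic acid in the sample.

0.139 M

n(I2) = 0.05855 x 0.04448 = 0.002604 mol.
From the balanced equation, 1 mol I2 reacts with 1 mol ascorbic acid, so n(ascorbic acid) = 0.002604 x 1/1 = 0.002604 mol.
[ascorbic acid] = 0.002604 / 0.01877 L = 0.139 M.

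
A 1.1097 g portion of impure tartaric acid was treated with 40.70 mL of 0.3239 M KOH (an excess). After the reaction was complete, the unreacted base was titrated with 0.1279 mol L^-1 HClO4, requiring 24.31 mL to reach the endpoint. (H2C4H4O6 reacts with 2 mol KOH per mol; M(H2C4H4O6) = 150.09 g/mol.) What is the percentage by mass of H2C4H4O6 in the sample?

Total n(KOH) added = 0.3239 x 0.04070 = 0.01318 mol.
n(HClO4) used = 0.1279 x 0.02431 = 0.003109 mol, which equals the excess n(KOH).
So n(KOH) consumed by the sample = 0.01318 - 0.003109 = 0.01007 mol.
n(H2C4H4O6) = 0.01007 / 2 = 0.005037 mol.
mass H2C4H4O6 = 0.005037 x 150.09 = 0.7560 g, so %H2C4H4O6 = 0.7560/1.1097 x 100 = 68.1%.

68.1%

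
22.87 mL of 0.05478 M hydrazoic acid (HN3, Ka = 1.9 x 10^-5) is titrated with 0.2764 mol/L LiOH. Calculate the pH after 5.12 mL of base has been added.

11.76

n(acid) = 0.05478 x 0.02287 = 0.001253 mol; n(LiOH) added = 0.2764 x 0.005120 = 0.001415 mol.
Base is in excess by 0.001415 - 0.001253 = 0.0001623 mol in a total volume of 0.02799 L.
[OH^-] = 0.0001623/0.02799 = 0.005800 M, so pOH = 2.24 and pH = 14.00 - 2.24 = 11.76.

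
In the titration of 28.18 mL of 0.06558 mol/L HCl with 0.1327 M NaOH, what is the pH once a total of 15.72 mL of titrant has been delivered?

n(acid) = 0.06558 x 0.02818 = 0.001848 mol; n(NaOH) added = 0.1327 x 0.01572 = 0.002086 mol.
Base is in excess by 0.002086 - 0.001848 = 0.0002380 mol in a total volume of 0.04390 L.
[OH^-] = 0.0002380/0.04390 = 0.005421 M, so pOH = 2.27 and pH = 14.00 - 2.27 = 11.73.

11.73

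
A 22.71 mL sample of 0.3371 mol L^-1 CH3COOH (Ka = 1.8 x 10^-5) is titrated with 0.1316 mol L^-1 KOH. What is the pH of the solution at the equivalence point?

n(CH3COOH) = 0.3371 x 0.02271 = 0.007656 mol; V(KOH) at equivalence = 0.007656/0.1316 = 0.05817 L.
At equivalence all the acid is converted to CH3COO-; total volume = 0.02271 + 0.05817 = 0.08088 L, so [CH3COO-] = 0.007656/0.08088 = 0.09465 M.
Kb = Kw/Ka = 1.0e-14 / 1.8 x 10^-5 = 5.56e-10.
[OH^-] = sqrt(Kb x [CH3COO-]) = sqrt(5.56e-10 x 0.09465) = 7.25e-6 M.
pOH = 5.14, so pH = 14.00 - 5.14 = 8.86.

8.86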